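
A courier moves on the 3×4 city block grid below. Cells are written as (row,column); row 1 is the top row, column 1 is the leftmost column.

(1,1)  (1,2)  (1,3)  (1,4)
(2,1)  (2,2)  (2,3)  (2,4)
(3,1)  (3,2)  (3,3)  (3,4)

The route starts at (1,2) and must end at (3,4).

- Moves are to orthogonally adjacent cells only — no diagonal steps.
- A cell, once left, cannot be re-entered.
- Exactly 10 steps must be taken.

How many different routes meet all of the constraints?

Need simple routes of exactly 10 moves from (1,2) to (3,4) (Manhattan distance 4, so 3 moves are spent on a detour and 3 undoing it).
Enumerating: (1,2) (2,2) (2,1) (3,1) (3,2) (3,3) (2,3) (1,3) (1,4) (2,4) (3,4) | (1,2) (1,1) (2,1) (3,1) (3,2) (2,2) (2,3) (1,3) (1,4) (2,4) (3,4) | (1,2) (1,1) (2,1) (3,1) (3,2) (3,3) (2,3) (1,3) (1,4) (2,4) (3,4) | (1,2) (1,1) (2,1) (2,2) (3,2) (3,3) (2,3) (1,3) (1,4) (2,4) (3,4) | (1,2) (1,3) (1,4) (2,4) (2,3) (2,2) (2,1) (3,1) (3,2) (3,3) (3,4).
That gives 5 routes.

5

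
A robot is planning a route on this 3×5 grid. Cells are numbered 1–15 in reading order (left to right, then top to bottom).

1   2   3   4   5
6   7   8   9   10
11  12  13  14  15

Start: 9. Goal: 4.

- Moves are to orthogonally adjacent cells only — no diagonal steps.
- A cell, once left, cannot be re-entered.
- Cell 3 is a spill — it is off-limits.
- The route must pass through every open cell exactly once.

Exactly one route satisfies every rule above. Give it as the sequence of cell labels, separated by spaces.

Need to visit all 14 open cells exactly once, starting at 9 and ending at 4.
Cell 15 has only two open neighbours (10 and 14), so the path must pass straight through it: one of those is the cell it's entered from and the other is where it exits.
Route from 9: 2× left (reaching 7), up to 2, left to 1, 2× down (reaching 11), 4× right (reaching 15), 2× up (reaching 5), left to 4 — 13 moves in all.
Check: all 14 open cells covered.

9 8 7 2 1 6 11 12 13 14 15 10 5 4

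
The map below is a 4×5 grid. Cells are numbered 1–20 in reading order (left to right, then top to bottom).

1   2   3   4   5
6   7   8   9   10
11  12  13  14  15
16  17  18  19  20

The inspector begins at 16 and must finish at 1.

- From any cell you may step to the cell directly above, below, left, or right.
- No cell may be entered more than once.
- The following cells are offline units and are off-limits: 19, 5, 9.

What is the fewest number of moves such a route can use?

The Manhattan distance from 16 to 1 is |4−1| + |1−1| = 3, so at least 3 moves are needed.
A route of 3 moves achieves this: 16 → 11 → 6 → 1.
Since 3 matches the lower bound, it is optimal.

3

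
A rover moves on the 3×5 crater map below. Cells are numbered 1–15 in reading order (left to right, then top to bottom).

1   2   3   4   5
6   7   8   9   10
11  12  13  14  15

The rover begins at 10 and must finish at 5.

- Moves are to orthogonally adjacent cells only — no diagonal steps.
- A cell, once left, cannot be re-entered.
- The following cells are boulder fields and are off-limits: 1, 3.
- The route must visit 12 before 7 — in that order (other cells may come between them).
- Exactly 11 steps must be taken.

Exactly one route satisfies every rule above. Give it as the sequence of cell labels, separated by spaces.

10 15 14 13 12 11 6 7 8 9 4 5

The waypoints must appear in the order 12, 7, with no cell reused.
Route from 10: down 1 to 15, left 4 to 11, up 1 to 6, right 3 to 9, up 1 to 4, right 1 to 5 — 11 moves in all.
Check: order respected (12 at step 4, 7 at step 7); 11 moves as required.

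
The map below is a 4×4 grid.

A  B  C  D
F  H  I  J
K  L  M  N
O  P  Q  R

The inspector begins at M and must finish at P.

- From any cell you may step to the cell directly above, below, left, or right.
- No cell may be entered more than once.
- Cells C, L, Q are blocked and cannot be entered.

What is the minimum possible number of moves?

The Manhattan distance from M to P is |3−4| + |3−2| = 2, so at least 2 moves are needed.
That bound ignores the blocked cells. Measuring each leg by the fewest moves that actually steer around them (M→P: 6) raises the lower bound to 6.
A route of 6 moves exists: M → I → H → F → K → O → P.
Since 6 matches that lower bound, it is optimal.

6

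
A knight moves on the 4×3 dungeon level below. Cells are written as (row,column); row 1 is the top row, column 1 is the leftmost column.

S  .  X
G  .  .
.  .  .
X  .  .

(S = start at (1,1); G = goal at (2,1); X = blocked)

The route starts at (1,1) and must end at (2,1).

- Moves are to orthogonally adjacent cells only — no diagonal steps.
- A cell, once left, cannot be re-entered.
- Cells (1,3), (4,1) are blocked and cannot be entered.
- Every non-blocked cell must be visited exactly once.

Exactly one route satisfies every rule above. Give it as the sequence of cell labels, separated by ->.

(1,1) -> (1,2) -> (2,2) -> (2,3) -> (3,3) -> (4,3) -> (4,2) -> (3,2) -> (3,1) -> (2,1)

Need to visit all 10 open cells exactly once, starting at (1,1) and ending at (2,1).
Cell (4,2) has only two open neighbours ((3,2) and (4,3)), so the path must pass straight through it: one of those is the cell it's entered from and the other is where it exits.
Route from (1,1): right 1 to (1,2), down 1 to (2,2), right 1 to (2,3), down 2 to (4,3), left 1 to (4,2), up 1 to (3,2), left 1 to (3,1), up 1 to (2,1) — 9 moves in all.
Check: all 10 open cells covered.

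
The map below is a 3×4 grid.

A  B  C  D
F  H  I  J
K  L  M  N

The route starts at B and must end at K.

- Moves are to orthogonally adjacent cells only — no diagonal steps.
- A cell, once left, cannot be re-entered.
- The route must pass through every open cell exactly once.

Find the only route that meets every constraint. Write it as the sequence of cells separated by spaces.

Need to visit all 12 open cells exactly once, starting at B and ending at K.
Cell A has only two open neighbours (F and B), so the path must pass straight through it: one of those is the cell it's entered from and the other is where it exits.
Route from B: left 1 to A, down 1 to F, right 2 to I, up 1 to C, right 1 to D, down 2 to N, left 3 to K — 11 moves in all.
Check: all 12 open cells covered.

B A F H I C D J N M L K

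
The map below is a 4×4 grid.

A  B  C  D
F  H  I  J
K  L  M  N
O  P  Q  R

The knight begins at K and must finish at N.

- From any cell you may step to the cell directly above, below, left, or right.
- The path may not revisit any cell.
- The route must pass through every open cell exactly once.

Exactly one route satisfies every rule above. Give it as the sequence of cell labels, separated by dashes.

Need to visit all 16 open cells exactly once, starting at K and ending at N.
Cell R has only two open neighbours (N and Q), so the path must pass straight through it: one of those is the cell it's entered from and the other is where it exits.
Route from K: down 1 to O, right 1 to P, up 2 to H, left 1 to F, up 1 to A, right 3 to D, down 1 to J, left 1 to I, down 2 to Q, right 1 to R, up 1 to N — 15 moves in all.
Check: all 16 open cells covered.

K - O - P - L - H - F - A - B - C - D - J - I - M - Q - R - N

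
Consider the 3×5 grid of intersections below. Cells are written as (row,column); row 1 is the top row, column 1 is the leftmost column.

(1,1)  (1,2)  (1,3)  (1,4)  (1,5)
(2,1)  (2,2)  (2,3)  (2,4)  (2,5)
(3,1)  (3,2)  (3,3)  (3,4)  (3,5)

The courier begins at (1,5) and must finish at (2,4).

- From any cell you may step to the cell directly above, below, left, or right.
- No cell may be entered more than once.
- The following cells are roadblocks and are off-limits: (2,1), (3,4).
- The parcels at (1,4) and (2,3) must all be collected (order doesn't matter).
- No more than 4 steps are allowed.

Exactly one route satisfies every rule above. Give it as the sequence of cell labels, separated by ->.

The 4-move cap with required stops at (1,4), (2,3) leaves no slack for detours.
Route from (1,5): left 2 to (1,3), down 1 to (2,3), right 1 to (2,4) — 4 moves in all.
Check: all required cells visited; 4 ≤ 4 moves.

(1,5) -> (1,4) -> (1,3) -> (2,3) -> (2,4)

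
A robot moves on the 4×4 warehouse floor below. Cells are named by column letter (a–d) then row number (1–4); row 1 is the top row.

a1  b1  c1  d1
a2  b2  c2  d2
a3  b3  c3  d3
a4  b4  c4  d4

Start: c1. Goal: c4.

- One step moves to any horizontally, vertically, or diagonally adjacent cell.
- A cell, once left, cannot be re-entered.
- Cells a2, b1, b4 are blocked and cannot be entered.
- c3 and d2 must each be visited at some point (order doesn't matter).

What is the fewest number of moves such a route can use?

3

Any route passes through c3 and d2 in some order between c1 and c4. Summing Chebyshev distances along each leg and taking the cheapest ordering (c1 → d2 → c3 → c4) gives a lower bound of 1 + 1 + 1 = 3 moves.
A route of 3 moves achieves this: c1 → d2 → c3 → c4.
Since 3 matches the lower bound, it is optimal.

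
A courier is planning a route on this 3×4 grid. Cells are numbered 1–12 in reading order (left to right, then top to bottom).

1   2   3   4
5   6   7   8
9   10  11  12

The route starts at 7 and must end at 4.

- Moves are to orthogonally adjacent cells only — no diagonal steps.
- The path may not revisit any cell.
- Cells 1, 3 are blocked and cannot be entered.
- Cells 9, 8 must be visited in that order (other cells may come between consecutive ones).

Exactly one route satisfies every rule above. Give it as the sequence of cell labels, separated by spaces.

The waypoints must appear in the order 9, 8, with no cell reused.
Route from 7: 2× left (reaching 5), down to 9, 3× right (reaching 12), 2× up (reaching 4) — 8 moves in all.
Check: order respected (9 at step 3, 8 at step 7).

7 6 5 9 10 11 12 8 4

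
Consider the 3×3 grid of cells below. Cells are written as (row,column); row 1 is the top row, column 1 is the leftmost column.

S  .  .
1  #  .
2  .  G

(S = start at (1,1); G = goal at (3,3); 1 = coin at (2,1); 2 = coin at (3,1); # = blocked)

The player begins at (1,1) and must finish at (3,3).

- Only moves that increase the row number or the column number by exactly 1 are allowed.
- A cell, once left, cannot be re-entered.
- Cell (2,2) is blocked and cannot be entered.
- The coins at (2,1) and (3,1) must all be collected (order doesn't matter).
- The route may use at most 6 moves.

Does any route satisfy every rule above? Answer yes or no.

One route that works: (1,1) → (2,1) → (3,1) → (3,2) → (3,3).

yes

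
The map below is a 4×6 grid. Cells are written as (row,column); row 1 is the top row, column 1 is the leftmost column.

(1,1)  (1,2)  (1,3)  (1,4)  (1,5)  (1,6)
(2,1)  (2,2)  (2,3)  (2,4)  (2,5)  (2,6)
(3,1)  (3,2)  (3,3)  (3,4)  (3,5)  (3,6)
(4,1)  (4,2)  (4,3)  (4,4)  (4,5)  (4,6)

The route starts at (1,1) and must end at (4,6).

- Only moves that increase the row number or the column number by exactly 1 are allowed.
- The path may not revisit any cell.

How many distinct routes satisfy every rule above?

A right/down-only route from (1,1) to (4,6) makes exactly 3 down-moves and 5 right-moves in some order.
With no other constraints that would be C(8,3) = 56 routes.
That gives 56 routes.

56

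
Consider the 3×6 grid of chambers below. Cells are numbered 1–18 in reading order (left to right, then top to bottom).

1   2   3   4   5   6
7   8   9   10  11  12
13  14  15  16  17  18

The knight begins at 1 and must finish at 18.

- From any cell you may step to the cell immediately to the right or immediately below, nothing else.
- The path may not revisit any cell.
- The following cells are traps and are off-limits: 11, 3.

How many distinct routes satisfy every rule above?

A right/down-only route from 1 to 18 makes exactly 2 down-moves and 5 right-moves in some order.
With no other constraints that would be C(7,2) = 21 routes.
Subtract routes through each blocked cell (inclusion–exclusion for overlaps): − through 3: 10 − through 11: 10 + through 3&11: 6 → 7.
That gives 7 routes.

7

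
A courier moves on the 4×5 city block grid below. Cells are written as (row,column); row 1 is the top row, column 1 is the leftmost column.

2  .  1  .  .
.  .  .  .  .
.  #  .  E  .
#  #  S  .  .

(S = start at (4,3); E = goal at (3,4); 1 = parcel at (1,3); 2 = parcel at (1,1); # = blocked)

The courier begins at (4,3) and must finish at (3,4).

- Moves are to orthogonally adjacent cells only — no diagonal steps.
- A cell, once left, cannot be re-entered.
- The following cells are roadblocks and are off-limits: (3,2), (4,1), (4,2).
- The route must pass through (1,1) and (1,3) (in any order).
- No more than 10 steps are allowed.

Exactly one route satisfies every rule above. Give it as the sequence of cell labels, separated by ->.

Any route must reach (1,1) and (1,3) and still end at (3,4) within 10 moves, so the order of the required stops is forced.
Route from (4,3): 2× up (reaching (2,3)), 2× left (reaching (2,1)), up to (1,1), 3× right (reaching (1,4)), 2× down (reaching (3,4)) — 10 moves in all.
Check: all required cells visited; 10 ≤ 10 moves.

(4,3) -> (3,3) -> (2,3) -> (2,2) -> (2,1) -> (1,1) -> (1,2) -> (1,3) -> (1,4) -> (2,4) -> (3,4)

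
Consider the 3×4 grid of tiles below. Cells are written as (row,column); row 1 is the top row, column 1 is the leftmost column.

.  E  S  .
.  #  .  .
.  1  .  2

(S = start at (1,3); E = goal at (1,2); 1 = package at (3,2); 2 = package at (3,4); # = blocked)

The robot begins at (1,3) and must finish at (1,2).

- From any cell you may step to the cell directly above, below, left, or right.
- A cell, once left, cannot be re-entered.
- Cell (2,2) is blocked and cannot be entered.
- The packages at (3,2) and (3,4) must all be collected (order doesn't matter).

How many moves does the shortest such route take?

Any route passes through (3,2) and (3,4) in some order between (1,3) and (1,2). Summing Manhattan distances along each leg and taking the cheapest ordering ((1,3) → (3,4) → (3,2) → (1,2)) gives a lower bound of 3 + 2 + 2 = 7 moves.
That bound ignores the blocked cells. Measuring each leg by the fewest moves that actually steer around them ((1,3)→(3,2): 3; (3,2)→(3,4): 2; (3,4)→(1,2): 4) raises the lower bound to 9.
A route of 9 moves exists: (1,3) → (2,3) → (2,4) → (3,4) → (3,3) → (3,2) → (3,1) → (2,1) → (1,1) → (1,2).
Since 9 matches that lower bound, it is optimal.

9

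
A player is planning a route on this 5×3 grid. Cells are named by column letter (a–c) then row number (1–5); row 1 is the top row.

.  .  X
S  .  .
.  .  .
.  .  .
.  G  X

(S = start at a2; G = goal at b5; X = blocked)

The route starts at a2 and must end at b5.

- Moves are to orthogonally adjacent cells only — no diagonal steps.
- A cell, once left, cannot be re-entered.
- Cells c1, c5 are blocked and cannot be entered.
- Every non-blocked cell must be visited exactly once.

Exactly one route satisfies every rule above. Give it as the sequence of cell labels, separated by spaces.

a2 a1 b1 b2 c2 c3 c4 b4 b3 a3 a4 a5 b5

Need to visit all 13 open cells exactly once, starting at a2 and ending at b5.
Cell c2 has only two open neighbours (c3 and b2), so the path must pass straight through it: one of those is the cell it's entered from and the other is where it exits.
Route from a2: up to a1, right to b1, down to b2, right to c2, 2× down (reaching c4), left to b4, up to b3, left to a3, 2× down (reaching a5), right to b5 — 12 moves in all.
Check: all 13 open cells covered.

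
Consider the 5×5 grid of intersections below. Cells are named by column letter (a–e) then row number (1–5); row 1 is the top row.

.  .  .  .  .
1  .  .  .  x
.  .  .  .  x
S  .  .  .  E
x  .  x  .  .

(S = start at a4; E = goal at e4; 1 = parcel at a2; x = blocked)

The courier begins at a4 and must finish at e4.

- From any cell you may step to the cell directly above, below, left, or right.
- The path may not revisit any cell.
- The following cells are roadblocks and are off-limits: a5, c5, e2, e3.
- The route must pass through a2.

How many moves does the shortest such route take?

8

Any route passes through a2 somewhere between a4 and e4. Summing Manhattan distances along the two legs (a4 → a2 → e4) gives a lower bound of 2 + 6 = 8 moves.
A route of 8 moves achieves this: a4 → a3 → a2 → b2 → b3 → b4 → c4 → d4 → e4.
Since 8 matches the lower bound, it is optimal.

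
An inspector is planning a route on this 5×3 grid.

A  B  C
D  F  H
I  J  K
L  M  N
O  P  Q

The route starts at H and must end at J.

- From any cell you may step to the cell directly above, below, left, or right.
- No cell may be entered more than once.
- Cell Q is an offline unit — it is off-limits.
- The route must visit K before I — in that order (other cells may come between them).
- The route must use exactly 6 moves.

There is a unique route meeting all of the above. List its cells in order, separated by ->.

H -> K -> N -> M -> L -> I -> J

The waypoints must appear in the order K, I, with no cell reused.
Route from H: down 2 to N, left 2 to L, up 1 to I, right 1 to J — 6 moves in all.
Check: order respected (K at step 1, I at step 5); 6 moves as required.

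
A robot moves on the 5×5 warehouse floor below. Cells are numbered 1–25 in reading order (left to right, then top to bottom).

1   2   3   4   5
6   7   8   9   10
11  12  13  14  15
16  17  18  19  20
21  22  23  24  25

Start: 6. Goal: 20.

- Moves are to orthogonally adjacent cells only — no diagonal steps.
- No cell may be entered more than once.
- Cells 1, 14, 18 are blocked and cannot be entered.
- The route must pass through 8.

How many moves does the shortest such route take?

6

Any route passes through 8 somewhere between 6 and 20. Summing Manhattan distances along the two legs (6 → 8 → 20) gives a lower bound of 2 + 4 = 6 moves.
A route of 6 moves achieves this: 6 → 7 → 8 → 9 → 10 → 15 → 20.
Since 6 matches the lower bound, it is optimal.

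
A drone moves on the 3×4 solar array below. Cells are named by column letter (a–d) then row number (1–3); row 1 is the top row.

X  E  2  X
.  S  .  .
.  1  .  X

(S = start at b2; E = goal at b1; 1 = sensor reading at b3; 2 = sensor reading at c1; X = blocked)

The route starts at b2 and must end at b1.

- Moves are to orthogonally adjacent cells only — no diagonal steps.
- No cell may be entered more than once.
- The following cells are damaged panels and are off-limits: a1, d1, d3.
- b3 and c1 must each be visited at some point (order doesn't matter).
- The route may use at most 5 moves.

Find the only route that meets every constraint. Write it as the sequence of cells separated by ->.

b2 -> b3 -> c3 -> c2 -> c1 -> b1

The 5-move cap with required stops at b3, c1 leaves no slack for detours.
Route from b2: down 1 to b3, right 1 to c3, up 2 to c1, left 1 to b1 — 5 moves in all.
Check: all required cells visited; 5 ≤ 5 moves.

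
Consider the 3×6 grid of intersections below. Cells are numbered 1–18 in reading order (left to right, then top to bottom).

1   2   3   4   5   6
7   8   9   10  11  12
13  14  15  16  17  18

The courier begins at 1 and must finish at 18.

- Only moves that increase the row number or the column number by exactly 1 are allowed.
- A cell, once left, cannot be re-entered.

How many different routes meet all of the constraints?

A right/down-only route from 1 to 18 makes exactly 2 down-moves and 5 right-moves in some order.
With no other constraints that would be C(7,2) = 21 routes.
That gives 21 routes.

21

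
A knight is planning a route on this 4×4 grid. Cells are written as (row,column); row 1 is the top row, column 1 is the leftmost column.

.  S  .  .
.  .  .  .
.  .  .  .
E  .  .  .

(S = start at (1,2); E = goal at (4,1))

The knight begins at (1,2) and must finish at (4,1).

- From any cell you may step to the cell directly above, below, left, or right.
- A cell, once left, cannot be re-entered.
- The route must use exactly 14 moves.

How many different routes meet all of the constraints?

Need simple routes of exactly 14 moves from (1,2) to (4,1) (Manhattan distance 4, so 5 moves are spent on a detour and 5 undoing it).
Branch systematically from the start, pruning whenever the remaining move budget drops below the Manhattan distance to (4,1) or differs from it in parity. Grouping the completions by first move — via (2,2): 1; via (1,1): 8; via (1,3): 4 — and summing: 1 + 8 + 4 = 13.
That gives 13 routes.

13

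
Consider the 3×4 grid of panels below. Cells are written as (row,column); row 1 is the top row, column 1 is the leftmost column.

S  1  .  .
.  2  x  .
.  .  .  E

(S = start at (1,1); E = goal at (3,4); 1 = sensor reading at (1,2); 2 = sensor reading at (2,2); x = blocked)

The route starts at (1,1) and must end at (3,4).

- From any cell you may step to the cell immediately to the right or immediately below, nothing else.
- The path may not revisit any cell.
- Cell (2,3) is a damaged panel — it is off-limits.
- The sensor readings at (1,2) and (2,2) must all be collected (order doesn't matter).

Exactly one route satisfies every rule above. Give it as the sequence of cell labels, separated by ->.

Moves only go right or down, so the column and row indices never decrease.
Route from (1,1): right 1 to (1,2), down 2 to (3,2), right 2 to (3,4) — 5 moves in all.
Check: all required cells visited.

(1,1) -> (1,2) -> (2,2) -> (3,2) -> (3,3) -> (3,4)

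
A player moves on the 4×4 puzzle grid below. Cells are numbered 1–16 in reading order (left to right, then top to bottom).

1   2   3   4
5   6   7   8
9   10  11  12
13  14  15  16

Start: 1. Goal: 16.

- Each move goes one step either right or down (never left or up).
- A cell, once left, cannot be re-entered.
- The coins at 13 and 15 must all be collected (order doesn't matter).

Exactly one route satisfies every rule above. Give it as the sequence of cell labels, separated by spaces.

1 5 9 13 14 15 16

Moves only go right or down, so the column and row indices never decrease.
Route from 1: 3× down (reaching 13), 3× right (reaching 16) — 6 moves in all.
Check: all required cells visited.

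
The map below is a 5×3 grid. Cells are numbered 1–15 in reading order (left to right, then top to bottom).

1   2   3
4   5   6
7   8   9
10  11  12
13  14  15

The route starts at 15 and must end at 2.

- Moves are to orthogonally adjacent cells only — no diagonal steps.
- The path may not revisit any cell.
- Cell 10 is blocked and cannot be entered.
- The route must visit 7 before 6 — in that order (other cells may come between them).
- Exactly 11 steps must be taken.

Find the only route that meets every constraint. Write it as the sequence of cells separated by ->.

The waypoints must appear in the order 7, 6, with no cell reused.
Route from 15: left to 14, up to 11, right to 12, up to 9, 2× left (reaching 7), up to 4, 2× right (reaching 6), up to 3, left to 2 — 11 moves in all.
Check: order respected (7 at step 6, 6 at step 9); 11 moves as required.

15 -> 14 -> 11 -> 12 -> 9 -> 8 -> 7 -> 4 -> 5 -> 6 -> 3 -> 2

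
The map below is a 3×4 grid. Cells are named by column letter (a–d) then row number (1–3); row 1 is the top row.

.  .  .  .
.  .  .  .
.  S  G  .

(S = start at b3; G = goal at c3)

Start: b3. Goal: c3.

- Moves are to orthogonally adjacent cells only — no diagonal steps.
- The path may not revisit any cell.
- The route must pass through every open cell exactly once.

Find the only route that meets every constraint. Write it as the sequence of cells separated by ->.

Need to visit all 12 open cells exactly once, starting at b3 and ending at c3.
Cell d3 has only two open neighbours (d2 and c3), so the path must pass straight through it: one of those is the cell it's entered from and the other is where it exits.
Route from b3: left 1 to a3, up 2 to a1, right 1 to b1, down 1 to b2, right 1 to c2, up 1 to c1, right 1 to d1, down 2 to d3, left 1 to c3 — 11 moves in all.
Check: all 12 open cells covered.

b3 -> a3 -> a2 -> a1 -> b1 -> b2 -> c2 -> c1 -> d1 -> d2 -> d3 -> c3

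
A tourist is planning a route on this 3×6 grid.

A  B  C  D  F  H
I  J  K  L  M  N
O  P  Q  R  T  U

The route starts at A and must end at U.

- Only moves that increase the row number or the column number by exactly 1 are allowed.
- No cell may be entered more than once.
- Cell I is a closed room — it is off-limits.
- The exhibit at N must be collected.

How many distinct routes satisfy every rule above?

5

A right/down-only route from A to U makes exactly 2 down-moves and 5 right-moves in some order.
With no other constraints that would be C(7,2) = 21 routes.
Split at N and multiply the segment counts (each segment already excludes blocked cells): A→N: 5; N→U: 1; product = 5.
That gives 5 routes.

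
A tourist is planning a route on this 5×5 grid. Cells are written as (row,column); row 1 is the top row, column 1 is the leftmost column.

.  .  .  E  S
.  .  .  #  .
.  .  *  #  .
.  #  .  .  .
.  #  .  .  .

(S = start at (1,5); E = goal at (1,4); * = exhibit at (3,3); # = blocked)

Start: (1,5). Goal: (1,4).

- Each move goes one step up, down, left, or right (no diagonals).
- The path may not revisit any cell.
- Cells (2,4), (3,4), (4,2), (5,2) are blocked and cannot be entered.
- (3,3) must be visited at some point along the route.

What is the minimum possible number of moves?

9

Any route passes through (3,3) somewhere between (1,5) and (1,4). Summing Manhattan distances along the two legs ((1,5) → (3,3) → (1,4)) gives a lower bound of 4 + 3 = 7 moves.
The shortest route satisfying every rule uses 9 moves: (1,5) → (2,5) → (3,5) → (4,5) → (4,4) → (4,3) → (3,3) → (2,3) → (1,3) → (1,4).
The bound of 7 isn't tight here; checking systematically, no route of length 7 through 8 satisfies every constraint, so 9 is the minimum.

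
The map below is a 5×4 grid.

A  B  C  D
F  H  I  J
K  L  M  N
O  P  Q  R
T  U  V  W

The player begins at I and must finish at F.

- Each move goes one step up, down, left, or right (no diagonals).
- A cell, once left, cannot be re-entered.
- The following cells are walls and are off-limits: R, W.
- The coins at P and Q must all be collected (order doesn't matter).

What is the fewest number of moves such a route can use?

6

Any route passes through P and Q in some order between I and F. Summing Manhattan distances along each leg and taking the cheapest ordering (I → Q → P → F) gives a lower bound of 2 + 1 + 3 = 6 moves.
A route of 6 moves achieves this: I → M → Q → P → L → H → F.
Since 6 matches the lower bound, it is optimal.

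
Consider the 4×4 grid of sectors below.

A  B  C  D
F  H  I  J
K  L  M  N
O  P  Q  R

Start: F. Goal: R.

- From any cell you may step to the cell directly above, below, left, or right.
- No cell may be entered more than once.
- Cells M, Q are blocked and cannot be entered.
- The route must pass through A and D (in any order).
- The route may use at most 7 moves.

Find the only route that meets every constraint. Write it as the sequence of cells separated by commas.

Any route must reach A and D and still end at R within 7 moves, so the order of the required stops is forced.
Route from F: up to A, 3× right (reaching D), 3× down (reaching R) — 7 moves in all.
Check: all required cells visited; 7 ≤ 7 moves.

F, A, B, C, D, J, N, R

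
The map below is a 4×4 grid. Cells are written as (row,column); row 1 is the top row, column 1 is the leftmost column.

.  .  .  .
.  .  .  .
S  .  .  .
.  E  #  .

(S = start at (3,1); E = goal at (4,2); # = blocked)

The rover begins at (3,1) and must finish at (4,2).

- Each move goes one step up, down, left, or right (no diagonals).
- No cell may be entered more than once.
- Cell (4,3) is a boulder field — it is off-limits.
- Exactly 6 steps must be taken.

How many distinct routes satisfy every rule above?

2

Need simple routes of exactly 6 moves from (3,1) to (4,2) (Manhattan distance 2, so 2 moves are spent on a detour and 2 undoing it).
Enumerating: (3,1) (2,1) (1,1) (1,2) (2,2) (3,2) (4,2) | (3,1) (2,1) (2,2) (2,3) (3,3) (3,2) (4,2).
That gives 2 routes.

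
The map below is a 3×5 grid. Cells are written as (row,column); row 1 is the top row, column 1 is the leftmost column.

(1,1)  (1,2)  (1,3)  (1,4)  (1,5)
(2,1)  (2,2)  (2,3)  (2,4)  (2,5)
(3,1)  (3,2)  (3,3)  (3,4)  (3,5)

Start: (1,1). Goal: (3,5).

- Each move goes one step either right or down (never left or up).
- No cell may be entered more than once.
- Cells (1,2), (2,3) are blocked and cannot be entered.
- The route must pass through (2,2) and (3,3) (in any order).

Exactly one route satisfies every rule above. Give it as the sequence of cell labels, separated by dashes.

(1,1) - (2,1) - (2,2) - (3,2) - (3,3) - (3,4) - (3,5)

Moves only go right or down, so the column and row indices never decrease.
Route from (1,1): down to (2,1), right to (2,2), down to (3,2), 3× right (reaching (3,5)) — 6 moves in all.
Check: all required cells visited.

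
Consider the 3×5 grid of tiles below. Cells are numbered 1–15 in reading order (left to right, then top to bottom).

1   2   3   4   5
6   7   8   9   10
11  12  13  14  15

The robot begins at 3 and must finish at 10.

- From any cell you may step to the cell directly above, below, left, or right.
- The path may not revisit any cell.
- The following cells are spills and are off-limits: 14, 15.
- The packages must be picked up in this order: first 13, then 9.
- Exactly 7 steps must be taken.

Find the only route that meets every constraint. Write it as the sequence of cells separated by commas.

The waypoints must appear in the order 13, 9, with no cell reused.
Route from 3: left 1 to 2, down 2 to 12, right 1 to 13, up 1 to 8, right 2 to 10 — 7 moves in all.
Check: order respected (13 at step 4, 9 at step 6); 7 moves as required.

3, 2, 7, 12, 13, 8, 9, 10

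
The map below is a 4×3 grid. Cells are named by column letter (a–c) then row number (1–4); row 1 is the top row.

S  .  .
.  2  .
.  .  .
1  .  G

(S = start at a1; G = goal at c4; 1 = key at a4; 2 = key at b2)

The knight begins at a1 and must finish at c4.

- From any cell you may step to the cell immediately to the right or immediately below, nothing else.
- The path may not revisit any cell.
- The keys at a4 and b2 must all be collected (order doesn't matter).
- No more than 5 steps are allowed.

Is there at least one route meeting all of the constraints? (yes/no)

a4 is below but to the left of b2: going b2 → a4 would need a leftward move and a4 → b2 an upward move, so no right/down-only route can visit both required cells.

no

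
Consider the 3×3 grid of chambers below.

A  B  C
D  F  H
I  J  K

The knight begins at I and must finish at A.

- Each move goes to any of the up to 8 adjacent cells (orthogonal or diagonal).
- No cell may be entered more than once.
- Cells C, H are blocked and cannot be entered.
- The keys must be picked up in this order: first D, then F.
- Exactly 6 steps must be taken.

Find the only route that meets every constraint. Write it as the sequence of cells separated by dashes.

The waypoints must appear in the order D, F, with no cell reused.
Route from I: up 1 to D, down-right 1 to J, right 1 to K, up-left 1 to F, up 1 to B, left 1 to A — 6 moves in all.
Check: order respected (D at step 1, F at step 4); 6 moves as required.

I - D - J - K - F - B - A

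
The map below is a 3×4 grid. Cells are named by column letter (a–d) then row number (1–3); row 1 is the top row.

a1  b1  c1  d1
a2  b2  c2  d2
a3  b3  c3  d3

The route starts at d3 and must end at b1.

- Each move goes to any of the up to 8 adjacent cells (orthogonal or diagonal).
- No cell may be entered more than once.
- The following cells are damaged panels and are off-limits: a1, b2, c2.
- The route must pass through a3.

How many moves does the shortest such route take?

Any route passes through a3 somewhere between d3 and b1. Summing Chebyshev distances along the two legs (d3 → a3 → b1) gives a lower bound of 3 + 2 = 5 moves.
A route of 5 moves achieves this: d3 → c3 → b3 → a3 → a2 → b1.
Since 5 matches the lower bound, it is optimal.

5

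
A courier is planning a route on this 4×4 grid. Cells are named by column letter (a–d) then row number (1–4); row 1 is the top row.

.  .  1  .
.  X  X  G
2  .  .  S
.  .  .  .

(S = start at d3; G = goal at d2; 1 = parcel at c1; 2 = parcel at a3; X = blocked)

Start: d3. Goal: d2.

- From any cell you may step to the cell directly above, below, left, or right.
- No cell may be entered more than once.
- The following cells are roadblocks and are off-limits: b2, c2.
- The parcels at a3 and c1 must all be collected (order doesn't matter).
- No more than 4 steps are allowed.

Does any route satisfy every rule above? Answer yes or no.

no

Even ignoring the no-revisit rule, getting from d3 to d2, taking the cheapest ordering d3 → a3 → c1 → d2 needs at least 3 + 4 + 2 = 9 moves (Manhattan distance per leg), which exceeds the 4-move limit.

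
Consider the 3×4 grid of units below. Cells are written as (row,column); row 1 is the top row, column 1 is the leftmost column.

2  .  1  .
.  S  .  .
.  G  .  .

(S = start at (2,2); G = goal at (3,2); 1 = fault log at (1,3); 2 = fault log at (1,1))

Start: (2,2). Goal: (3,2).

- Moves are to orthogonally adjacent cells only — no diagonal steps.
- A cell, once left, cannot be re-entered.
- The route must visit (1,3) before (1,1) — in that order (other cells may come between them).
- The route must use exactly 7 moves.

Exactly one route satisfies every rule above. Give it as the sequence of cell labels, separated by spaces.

(2,2) (2,3) (1,3) (1,2) (1,1) (2,1) (3,1) (3,2)

The waypoints must appear in the order (1,3), (1,1), with no cell reused.
Route from (2,2): right to (2,3), up to (1,3), 2× left (reaching (1,1)), 2× down (reaching (3,1)), right to (3,2) — 7 moves in all.
Check: order respected (1 at step 2, 2 at step 4); 7 moves as required.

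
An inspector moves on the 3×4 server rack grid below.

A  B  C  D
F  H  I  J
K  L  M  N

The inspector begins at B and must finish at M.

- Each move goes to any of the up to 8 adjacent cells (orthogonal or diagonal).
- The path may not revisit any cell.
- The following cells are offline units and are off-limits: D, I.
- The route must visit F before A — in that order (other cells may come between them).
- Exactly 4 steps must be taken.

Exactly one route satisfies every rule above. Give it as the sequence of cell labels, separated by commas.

The waypoints must appear in the order F, A, with no cell reused.
Route from B: down-left to F, up to A, 2× down-right (reaching M) — 4 moves in all.
Check: order respected (F at step 1, A at step 2); 4 moves as required.

B, F, A, H, M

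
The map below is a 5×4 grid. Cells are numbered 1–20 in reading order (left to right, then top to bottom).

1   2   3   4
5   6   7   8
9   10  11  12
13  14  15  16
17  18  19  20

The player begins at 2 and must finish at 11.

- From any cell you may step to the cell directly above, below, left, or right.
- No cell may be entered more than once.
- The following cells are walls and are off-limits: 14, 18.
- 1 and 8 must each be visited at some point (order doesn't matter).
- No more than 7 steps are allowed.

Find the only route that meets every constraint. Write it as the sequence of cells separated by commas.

Any route must reach 1 and 8 and still end at 11 within 7 moves, so the order of the required stops is forced.
Route from 2: left 1 to 1, down 1 to 5, right 3 to 8, down 1 to 12, left 1 to 11 — 7 moves in all.
Check: all required cells visited; 7 ≤ 7 moves.

2, 1, 5, 6, 7, 8, 12, 11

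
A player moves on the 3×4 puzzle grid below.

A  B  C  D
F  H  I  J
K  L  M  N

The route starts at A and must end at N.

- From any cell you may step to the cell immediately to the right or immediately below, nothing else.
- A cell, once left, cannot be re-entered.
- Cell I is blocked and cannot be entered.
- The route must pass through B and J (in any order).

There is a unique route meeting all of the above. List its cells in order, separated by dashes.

A - B - C - D - J - N

Moves only go right or down, so the column and row indices never decrease.
Route from A: right 3 to D, down 2 to N — 5 moves in all.
Check: all required cells visited.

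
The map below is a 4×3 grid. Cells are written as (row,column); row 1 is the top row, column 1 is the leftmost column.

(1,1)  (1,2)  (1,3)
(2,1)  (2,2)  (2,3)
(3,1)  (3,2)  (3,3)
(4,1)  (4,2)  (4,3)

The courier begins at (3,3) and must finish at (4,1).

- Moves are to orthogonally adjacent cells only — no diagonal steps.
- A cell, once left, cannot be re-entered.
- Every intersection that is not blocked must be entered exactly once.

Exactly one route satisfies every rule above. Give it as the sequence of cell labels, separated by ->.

(3,3) -> (4,3) -> (4,2) -> (3,2) -> (2,2) -> (2,3) -> (1,3) -> (1,2) -> (1,1) -> (2,1) -> (3,1) -> (4,1)

Need to visit all 12 open cells exactly once, starting at (3,3) and ending at (4,1).
Cell (4,3) has only two open neighbours ((3,3) and (4,2)), so the path must pass straight through it: one of those is the cell it's entered from and the other is where it exits.
Route from (3,3): down to (4,3), left to (4,2), 2× up (reaching (2,2)), right to (2,3), up to (1,3), 2× left (reaching (1,1)), 3× down (reaching (4,1)) — 11 moves in all.
Check: all 12 open cells covered.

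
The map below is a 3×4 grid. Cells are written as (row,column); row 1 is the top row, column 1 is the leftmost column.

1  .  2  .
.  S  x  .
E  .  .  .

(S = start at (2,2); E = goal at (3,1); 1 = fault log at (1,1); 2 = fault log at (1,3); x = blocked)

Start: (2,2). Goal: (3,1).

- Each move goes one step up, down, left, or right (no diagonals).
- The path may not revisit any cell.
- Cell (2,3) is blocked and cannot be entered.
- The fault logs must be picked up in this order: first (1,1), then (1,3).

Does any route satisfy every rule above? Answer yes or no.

One route that works: (2,2) → (2,1) → (1,1) → (1,2) → (1,3) → (1,4) → (2,4) → (3,4) → (3,3) → (3,2) → (3,1).

yes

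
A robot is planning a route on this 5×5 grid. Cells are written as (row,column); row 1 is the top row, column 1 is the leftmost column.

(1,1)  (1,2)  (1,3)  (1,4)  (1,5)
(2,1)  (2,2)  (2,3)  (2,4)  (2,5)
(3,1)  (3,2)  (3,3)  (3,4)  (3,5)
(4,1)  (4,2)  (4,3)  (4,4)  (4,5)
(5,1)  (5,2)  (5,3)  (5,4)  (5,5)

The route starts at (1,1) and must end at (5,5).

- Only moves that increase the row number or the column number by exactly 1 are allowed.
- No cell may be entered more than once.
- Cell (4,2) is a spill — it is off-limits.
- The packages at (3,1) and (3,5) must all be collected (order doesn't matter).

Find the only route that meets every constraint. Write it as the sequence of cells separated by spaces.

Moves only go right or down, so the column and row indices never decrease.
Route from (1,1): down 2 to (3,1), right 4 to (3,5), down 2 to (5,5) — 8 moves in all.
Check: all required cells visited.

(1,1) (2,1) (3,1) (3,2) (3,3) (3,4) (3,5) (4,5) (5,5)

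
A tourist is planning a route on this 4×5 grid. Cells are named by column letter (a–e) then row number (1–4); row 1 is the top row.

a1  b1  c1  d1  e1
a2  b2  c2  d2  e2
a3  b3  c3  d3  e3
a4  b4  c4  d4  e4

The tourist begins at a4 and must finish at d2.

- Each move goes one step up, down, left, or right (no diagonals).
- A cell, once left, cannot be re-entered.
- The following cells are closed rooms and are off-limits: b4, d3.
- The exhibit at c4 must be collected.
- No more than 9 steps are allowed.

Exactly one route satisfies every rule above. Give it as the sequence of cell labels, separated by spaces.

The budget equals the shortest possible length, so every move has to be on a shortest route through the required cells.
Route from a4: up to a3, 2× right (reaching c3), down to c4, 2× right (reaching e4), 2× up (reaching e2), left to d2 — 9 moves in all.
Check: all required cells visited; 9 ≤ 9 moves.

a4 a3 b3 c3 c4 d4 e4 e3 e2 d2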